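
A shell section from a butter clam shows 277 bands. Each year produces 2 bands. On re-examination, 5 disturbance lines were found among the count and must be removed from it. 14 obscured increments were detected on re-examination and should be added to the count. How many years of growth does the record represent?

143 years

Adjusted count: 277 − 5 + 14 = 286 bands.
With 2 bands per year, 286 / 2 = 143 years.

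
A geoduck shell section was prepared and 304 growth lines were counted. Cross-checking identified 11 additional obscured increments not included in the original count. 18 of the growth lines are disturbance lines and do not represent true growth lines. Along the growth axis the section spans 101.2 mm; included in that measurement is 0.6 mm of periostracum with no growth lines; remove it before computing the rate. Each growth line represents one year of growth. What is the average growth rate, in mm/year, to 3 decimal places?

True growth line count = 304 − 18 + 11 = 297.
Removing the 0.6 mm offcut leaves 101.2 − 0.6 = 100.6 mm.
100.6 mm over 297 years gives 100.6 / 297 ≈ 0.339 mm/year.

0.339 mm/year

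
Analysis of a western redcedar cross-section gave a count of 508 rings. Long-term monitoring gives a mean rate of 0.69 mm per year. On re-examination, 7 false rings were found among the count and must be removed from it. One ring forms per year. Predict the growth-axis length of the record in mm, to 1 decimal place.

Adjusted count: 508 − 7 = 501 rings.
Predicted length = 0.69 mm/year × 501 years = 345.7 mm.

345.7 mm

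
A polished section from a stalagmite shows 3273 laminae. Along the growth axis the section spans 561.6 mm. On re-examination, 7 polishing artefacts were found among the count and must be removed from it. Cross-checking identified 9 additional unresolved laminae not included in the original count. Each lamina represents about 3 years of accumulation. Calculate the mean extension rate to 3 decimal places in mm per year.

Adjusted count: 3273 − 7 + 9 = 3275 laminae.
Multiplying by 3 years per lamina: 3275 × 3 = 9825 years.
561.6 mm over 9825 years gives 561.6 / 9825 ≈ 0.057 mm per year.

0.057 mm per year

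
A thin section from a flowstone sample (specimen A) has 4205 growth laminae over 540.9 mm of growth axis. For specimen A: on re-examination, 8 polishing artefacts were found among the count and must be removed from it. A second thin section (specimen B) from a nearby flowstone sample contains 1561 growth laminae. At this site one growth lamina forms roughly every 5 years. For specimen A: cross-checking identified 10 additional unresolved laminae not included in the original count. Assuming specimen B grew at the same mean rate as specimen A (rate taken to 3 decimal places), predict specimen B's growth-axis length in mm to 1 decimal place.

202.9 mm

Specimen A: true growth lamina count = 4205 − 8 + 10 = 4207.
Specimen A: 4207 growth laminae at 5 years each span 4207 × 5 = 21035 years.
A: Extension rate ≈ 540.9 / 21035 = 0.026 mm per year.
Specimen B: at 5 years per growth lamina, 1561 × 5 = 7805 years. For B, 0.026 mm/year × 7805 years = 202.9 mm.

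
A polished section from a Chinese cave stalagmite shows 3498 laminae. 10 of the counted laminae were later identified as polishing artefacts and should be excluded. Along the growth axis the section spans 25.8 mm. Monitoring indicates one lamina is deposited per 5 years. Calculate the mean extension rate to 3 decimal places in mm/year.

0.001 mm/year

True lamina count = 3498 − 10 = 3488.
Multiplying by 5 years per lamina: 3488 × 5 = 17440 years.
Extension rate ≈ 25.8 / 17440 = 0.001 mm/year.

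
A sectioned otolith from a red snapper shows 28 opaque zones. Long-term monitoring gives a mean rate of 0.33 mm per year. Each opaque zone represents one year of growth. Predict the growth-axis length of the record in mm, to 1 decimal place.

28 years of growth are recorded.
Length ≈ 0.33 × 28 = 9.2 mm.

9.2 mm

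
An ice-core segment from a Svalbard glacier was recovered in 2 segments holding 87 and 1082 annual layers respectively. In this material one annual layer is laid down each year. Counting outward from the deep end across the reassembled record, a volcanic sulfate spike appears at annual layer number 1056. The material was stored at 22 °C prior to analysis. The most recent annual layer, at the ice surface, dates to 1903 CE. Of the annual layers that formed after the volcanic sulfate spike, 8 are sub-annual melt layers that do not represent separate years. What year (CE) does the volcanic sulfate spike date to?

Total annual layers = 87 + 1082 = 1169.
1169 − 1056 = 113 annual layers lie beyond the volcanic sulfate spike toward the ice surface.
Removing the 8 false annual layers leaves 113 − 8 = 105 true annual layers beyond the volcanic sulfate spike.
Counting back 105 years from 1903 CE places the volcanic sulfate spike in 1903 − 105 = 1798 CE.

1798 CE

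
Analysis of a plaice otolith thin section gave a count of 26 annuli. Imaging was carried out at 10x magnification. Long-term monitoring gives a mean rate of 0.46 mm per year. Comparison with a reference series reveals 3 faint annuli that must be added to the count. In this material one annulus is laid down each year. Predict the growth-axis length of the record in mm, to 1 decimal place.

13.3 mm

Correcting the raw count gives 26 + 3 = 29 true annuli.
Predicted length = 0.46 mm/year × 29 years = 13.3 mm.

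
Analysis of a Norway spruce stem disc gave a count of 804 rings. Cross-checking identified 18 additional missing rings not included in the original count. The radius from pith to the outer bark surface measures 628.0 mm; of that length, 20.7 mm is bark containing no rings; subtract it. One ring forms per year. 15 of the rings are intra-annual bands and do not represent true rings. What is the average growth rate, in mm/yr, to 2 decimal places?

0.75 mm/yr

Correcting the raw count gives 804 − 15 + 18 = 807 true rings.
Removing the 20.7 mm offcut leaves 628.0 − 20.7 = 607.3 mm.
607.3 mm over 807 years gives 607.3 / 807 ≈ 0.75 mm/yr.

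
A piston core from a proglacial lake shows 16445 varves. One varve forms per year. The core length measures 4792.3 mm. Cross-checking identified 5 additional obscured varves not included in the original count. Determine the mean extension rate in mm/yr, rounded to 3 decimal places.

Adjusted count: 16445 + 5 = 16450 varves.
Extension rate ≈ 4792.3 / 16450 = 0.291 mm/yr.

0.291 mm/yr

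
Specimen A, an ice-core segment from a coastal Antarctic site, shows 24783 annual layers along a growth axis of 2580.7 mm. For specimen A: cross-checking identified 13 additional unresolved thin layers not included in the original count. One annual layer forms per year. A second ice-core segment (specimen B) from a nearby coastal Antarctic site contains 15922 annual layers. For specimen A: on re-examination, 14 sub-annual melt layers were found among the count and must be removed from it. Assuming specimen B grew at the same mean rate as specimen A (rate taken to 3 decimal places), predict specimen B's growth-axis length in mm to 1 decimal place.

Specimen A: adjusted count: 24783 − 14 + 13 = 24782 annual layers.
A: Mean rate = 2580.7 mm / 24782 years ≈ 0.104 mm/year.
Length of B = 0.104 × 15922 = 1655.9 mm.

1655.9 mm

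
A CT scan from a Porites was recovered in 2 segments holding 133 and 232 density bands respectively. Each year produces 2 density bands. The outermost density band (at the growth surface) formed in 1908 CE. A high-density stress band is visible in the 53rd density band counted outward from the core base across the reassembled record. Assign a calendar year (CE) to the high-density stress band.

1752 CE

Total density bands = 133 + 232 = 365.
The high-density stress band sits at density band 53 from the core base, so 365 − 53 = 312 density bands formed after it.
Dividing by 2 density bands per year: 312 / 2 = 156 years.
The density band at the growth surface is 1908 CE, so the high-density stress band dates to 1908 − 156 = 1752 CE.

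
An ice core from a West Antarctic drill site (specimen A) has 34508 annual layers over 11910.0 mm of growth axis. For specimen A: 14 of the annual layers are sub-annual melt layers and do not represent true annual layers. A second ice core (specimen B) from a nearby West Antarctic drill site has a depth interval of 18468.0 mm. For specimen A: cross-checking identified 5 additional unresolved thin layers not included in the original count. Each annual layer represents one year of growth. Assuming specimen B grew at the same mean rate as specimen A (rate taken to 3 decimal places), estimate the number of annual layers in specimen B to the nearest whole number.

Specimen A: after corrections the count is 34508 − 14 + 5 = 34499 annual layers.
A: 11910.0 mm over 34499 years gives 11910.0 / 34499 ≈ 0.345 mm/yr.
For B, 18468.0 / 0.345 = 53530.43 years ≈ 53530 annual layers.

53530 annual layers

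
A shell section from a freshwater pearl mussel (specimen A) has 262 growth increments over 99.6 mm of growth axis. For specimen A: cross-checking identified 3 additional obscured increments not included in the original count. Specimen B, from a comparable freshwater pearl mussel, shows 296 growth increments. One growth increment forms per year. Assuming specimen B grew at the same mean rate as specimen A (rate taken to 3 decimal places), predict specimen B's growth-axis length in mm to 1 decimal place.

111.3 mm

Specimen A: true growth increment count = 262 + 3 = 265.
A: Extension rate ≈ 99.6 / 265 = 0.376 mm per year.
For B, 0.376 mm/year × 296 years = 111.3 mm.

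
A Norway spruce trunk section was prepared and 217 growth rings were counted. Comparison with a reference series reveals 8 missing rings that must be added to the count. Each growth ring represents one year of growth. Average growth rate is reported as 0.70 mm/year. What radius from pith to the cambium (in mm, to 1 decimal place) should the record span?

Correcting the raw count gives 217 + 8 = 225 true growth rings.
Length ≈ 0.70 × 225 = 157.5 mm.

157.5 mm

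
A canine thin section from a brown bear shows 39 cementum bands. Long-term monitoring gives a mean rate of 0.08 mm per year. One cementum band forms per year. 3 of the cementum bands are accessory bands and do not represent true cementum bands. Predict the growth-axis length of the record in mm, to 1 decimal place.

2.9 mm

True cementum band count = 39 − 3 = 36.
Length ≈ 0.08 × 36 = 2.9 mm.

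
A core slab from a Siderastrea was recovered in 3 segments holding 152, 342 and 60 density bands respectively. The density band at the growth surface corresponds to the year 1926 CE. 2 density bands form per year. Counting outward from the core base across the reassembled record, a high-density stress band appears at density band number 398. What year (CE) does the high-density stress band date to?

1848 CE

Total density bands = 152 + 342 + 60 = 554.
The high-density stress band sits at density band 398 from the core base, so 554 − 398 = 156 density bands formed after it.
With 2 density bands per year, 156 / 2 = 78 years.
Counting back 78 years from 1926 CE places the high-density stress band in 1926 − 78 = 1848 CE.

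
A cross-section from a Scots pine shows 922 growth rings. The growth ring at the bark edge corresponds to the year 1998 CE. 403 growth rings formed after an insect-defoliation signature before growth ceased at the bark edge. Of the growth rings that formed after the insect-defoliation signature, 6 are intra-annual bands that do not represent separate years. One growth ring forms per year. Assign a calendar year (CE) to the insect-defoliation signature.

1601 CE

There are 403 growth rings younger than the insect-defoliation signature.
Removing the 6 false growth rings leaves 403 − 6 = 397 true growth rings beyond the insect-defoliation signature.
The growth ring at the bark edge is 1998 CE, so the insect-defoliation signature dates to 1998 − 397 = 1601 CE.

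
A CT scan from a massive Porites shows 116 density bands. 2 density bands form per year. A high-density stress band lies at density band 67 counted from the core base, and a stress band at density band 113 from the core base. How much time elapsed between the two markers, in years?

The two markers are separated by 113 − 67 = 46 density bands.
Dividing by 2 density bands per year: 46 / 2 = 23 years.

23 years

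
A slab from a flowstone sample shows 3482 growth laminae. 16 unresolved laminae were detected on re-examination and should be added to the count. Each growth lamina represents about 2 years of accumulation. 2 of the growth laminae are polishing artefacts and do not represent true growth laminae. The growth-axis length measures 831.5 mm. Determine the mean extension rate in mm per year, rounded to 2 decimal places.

0.12 mm per year

After corrections the count is 3482 − 2 + 16 = 3496 growth laminae.
3496 growth laminae at 2 years each span 3496 × 2 = 6992 years.
831.5 mm over 6992 years gives 831.5 / 6992 ≈ 0.12 mm per year.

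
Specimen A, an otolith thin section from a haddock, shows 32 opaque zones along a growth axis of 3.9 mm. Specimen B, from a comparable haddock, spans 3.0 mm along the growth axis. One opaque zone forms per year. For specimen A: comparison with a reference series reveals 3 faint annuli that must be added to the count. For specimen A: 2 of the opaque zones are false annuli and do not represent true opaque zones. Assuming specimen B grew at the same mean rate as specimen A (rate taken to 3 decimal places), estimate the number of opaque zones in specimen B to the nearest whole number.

25 opaque zones

Specimen A: adjusted count: 32 − 2 + 3 = 33 opaque zones.
A: Mean rate = 3.9 mm / 33 years ≈ 0.118 mm per year.
Specimen B: 3.0 mm / 0.118 mm per year = 25.42 years ≈ 25 opaque zones.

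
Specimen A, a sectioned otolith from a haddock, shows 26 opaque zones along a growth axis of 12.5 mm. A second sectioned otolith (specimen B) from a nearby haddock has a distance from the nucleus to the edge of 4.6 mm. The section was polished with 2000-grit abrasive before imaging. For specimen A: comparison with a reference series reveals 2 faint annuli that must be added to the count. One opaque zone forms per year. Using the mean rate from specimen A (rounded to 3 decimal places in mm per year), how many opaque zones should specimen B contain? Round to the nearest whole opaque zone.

Specimen A: after corrections the count is 26 + 2 = 28 opaque zones.
A: 12.5 mm over 28 years gives 12.5 / 28 ≈ 0.446 mm per year.
Specimen B: 4.6 mm / 0.446 mm per year = 10.31 years ≈ 10 opaque zones.

10 opaque zones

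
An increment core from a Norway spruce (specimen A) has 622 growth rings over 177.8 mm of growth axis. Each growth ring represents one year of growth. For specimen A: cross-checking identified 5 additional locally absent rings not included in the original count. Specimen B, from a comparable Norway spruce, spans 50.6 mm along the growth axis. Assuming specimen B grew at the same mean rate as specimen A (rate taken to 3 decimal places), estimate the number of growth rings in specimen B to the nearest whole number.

178 growth rings

Specimen A: after corrections the count is 622 + 5 = 627 growth rings.
A: Mean rate = 177.8 mm / 627 years ≈ 0.284 mm/year.
For B, 50.6 / 0.284 = 178.17 years ≈ 178 growth rings.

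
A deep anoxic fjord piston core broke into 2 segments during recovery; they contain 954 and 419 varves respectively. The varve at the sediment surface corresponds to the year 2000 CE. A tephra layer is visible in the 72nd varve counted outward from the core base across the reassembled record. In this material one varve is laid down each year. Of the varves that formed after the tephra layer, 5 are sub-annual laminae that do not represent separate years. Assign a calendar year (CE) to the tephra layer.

Total varves = 954 + 419 = 1373.
Between varve 72 and the sediment surface there are 1373 − 72 = 1301 varves.
Removing the 5 false varves leaves 1301 − 5 = 1296 true varves beyond the tephra layer.
The varve at the sediment surface is 2000 CE, so the tephra layer dates to 2000 − 1296 = 704 CE.

704 CE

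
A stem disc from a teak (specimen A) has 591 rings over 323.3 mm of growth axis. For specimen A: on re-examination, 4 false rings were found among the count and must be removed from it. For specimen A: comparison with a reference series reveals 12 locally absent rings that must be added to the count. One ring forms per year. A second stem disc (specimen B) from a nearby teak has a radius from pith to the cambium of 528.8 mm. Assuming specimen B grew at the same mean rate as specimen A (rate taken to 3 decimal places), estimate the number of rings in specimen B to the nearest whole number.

Specimen A: after corrections the count is 591 − 4 + 12 = 599 rings.
A: Mean rate = 323.3 mm / 599 years ≈ 0.540 mm/yr.
B spans 528.8 / 0.540 = 979.26 years ≈ 979 rings.

979 rings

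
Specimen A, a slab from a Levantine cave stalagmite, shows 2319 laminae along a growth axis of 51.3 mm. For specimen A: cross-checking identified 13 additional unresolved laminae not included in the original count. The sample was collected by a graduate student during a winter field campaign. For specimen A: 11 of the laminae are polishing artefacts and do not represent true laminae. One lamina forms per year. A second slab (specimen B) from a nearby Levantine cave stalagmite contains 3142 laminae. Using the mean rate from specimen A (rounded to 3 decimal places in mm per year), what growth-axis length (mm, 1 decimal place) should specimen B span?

Specimen A: adjusted count: 2319 − 11 + 13 = 2321 laminae.
A: 51.3 mm over 2321 years gives 51.3 / 2321 ≈ 0.022 mm per year.
For B, 0.022 mm/year × 3142 years = 69.1 mm.

69.1 mm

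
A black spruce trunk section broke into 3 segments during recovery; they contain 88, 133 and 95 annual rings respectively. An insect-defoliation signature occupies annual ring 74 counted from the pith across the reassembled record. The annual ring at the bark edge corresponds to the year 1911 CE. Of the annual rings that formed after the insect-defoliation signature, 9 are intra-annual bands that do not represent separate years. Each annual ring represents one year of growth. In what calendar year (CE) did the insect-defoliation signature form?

1678 CE

Total annual rings = 88 + 133 + 95 = 316.
Between annual ring 74 and the bark edge there are 316 − 74 = 242 annual rings.
Excluding 9 false annual rings: 242 − 9 = 233.
Counting back 233 years from 1911 CE places the insect-defoliation signature in 1911 − 233 = 1678 CE.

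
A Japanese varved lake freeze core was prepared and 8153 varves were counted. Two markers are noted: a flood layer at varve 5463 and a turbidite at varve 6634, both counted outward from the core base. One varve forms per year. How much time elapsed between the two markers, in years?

Separation: 6634 − 5463 = 1171 varves.
One varve per year makes the interval 1171 years.

1171 yr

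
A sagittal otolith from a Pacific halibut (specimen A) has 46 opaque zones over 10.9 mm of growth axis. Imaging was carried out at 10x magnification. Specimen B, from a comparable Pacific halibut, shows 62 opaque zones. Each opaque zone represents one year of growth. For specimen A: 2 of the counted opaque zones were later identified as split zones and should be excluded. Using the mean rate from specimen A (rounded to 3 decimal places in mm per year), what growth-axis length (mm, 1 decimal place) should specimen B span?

Specimen A: after corrections the count is 46 − 2 = 44 opaque zones.
A: Extension rate ≈ 10.9 / 44 = 0.248 mm/year.
Length of B = 0.248 × 62 = 15.4 mm.

15.4 mm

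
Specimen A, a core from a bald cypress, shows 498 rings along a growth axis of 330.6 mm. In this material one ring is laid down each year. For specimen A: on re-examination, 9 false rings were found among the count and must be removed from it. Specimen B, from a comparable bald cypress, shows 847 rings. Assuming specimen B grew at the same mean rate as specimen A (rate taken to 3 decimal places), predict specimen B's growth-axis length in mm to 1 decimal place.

572.6 mm

Specimen A: correcting the raw count gives 498 − 9 = 489 true rings.
A: Extension rate ≈ 330.6 / 489 = 0.676 mm per year.
Length of B = 0.676 × 847 = 572.6 mm.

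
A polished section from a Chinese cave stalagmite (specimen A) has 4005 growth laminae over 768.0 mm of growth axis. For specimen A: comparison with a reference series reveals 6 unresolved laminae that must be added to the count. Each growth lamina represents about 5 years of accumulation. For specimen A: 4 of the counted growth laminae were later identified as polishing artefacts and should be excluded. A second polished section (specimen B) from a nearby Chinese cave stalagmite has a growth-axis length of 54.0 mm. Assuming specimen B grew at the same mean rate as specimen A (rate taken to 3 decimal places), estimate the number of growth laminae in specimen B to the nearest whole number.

284 growth laminae

Specimen A: true growth lamina count = 4005 − 4 + 6 = 4007.
Specimen A: multiplying by 5 years per growth lamina: 4007 × 5 = 20035 years.
A: Extension rate ≈ 768.0 / 20035 = 0.038 mm/year.
Specimen B: 54.0 mm / 0.038 mm per year = 1421.05 years; at 5 years per growth lamina that is 1421.05 / 5 ≈ 284 growth laminae.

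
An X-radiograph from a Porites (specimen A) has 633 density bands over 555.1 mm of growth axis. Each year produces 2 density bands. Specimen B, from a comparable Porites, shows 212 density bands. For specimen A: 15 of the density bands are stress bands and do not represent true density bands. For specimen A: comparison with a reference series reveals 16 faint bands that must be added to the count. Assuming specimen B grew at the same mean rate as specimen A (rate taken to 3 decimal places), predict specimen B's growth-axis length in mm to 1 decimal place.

Specimen A: adjusted count: 633 − 15 + 16 = 634 density bands.
Specimen A: with 2 density bands per year, 634 / 2 = 317 years.
A: 555.1 mm over 317 years gives 555.1 / 317 ≈ 1.751 mm per year.
Specimen B: 212 density bands at 2 per year is 212 / 2 = 106 years. For B, 1.751 mm/year × 106 years = 185.6 mm.

185.6 mm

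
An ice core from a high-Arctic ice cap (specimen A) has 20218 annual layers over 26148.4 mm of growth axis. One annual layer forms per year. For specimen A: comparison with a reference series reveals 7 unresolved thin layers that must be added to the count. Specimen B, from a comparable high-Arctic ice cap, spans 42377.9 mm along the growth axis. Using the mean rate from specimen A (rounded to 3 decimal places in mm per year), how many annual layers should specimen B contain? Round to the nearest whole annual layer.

32775 annual layers

Specimen A: correcting the raw count gives 20218 + 7 = 20225 true annual layers.
A: 26148.4 mm over 20225 years gives 26148.4 / 20225 ≈ 1.293 mm/year.
B spans 42377.9 / 1.293 = 32774.86 years ≈ 32775 annual layers.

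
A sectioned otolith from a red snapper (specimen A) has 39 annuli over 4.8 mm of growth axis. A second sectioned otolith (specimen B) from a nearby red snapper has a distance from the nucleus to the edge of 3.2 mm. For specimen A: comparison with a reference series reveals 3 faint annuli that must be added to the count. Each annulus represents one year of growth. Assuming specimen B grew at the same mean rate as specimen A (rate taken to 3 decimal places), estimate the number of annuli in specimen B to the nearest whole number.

28 annuli

Specimen A: correcting the raw count gives 39 + 3 = 42 true annuli.
A: Extension rate ≈ 4.8 / 42 = 0.114 mm/year.
For B, 3.2 / 0.114 = 28.07 years ≈ 28 annuli.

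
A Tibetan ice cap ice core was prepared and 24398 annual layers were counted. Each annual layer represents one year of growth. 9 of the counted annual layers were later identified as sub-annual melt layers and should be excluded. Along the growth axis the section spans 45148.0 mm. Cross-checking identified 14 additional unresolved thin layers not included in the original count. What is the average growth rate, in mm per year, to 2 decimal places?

1.85 mm per year

True annual layer count = 24398 − 9 + 14 = 24403.
Extension rate ≈ 45148.0 / 24403 = 1.85 mm per year.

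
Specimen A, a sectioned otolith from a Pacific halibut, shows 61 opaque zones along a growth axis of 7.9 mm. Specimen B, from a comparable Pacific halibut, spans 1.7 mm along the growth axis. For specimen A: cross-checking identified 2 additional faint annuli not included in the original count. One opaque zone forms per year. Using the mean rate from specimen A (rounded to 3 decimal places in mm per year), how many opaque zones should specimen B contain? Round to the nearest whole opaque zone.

14 opaque zones

Specimen A: adjusted count: 61 + 2 = 63 opaque zones.
A: Mean rate = 7.9 mm / 63 years ≈ 0.125 mm/yr.
Specimen B: 1.7 mm / 0.125 mm per year = 13.60 years ≈ 14 opaque zones.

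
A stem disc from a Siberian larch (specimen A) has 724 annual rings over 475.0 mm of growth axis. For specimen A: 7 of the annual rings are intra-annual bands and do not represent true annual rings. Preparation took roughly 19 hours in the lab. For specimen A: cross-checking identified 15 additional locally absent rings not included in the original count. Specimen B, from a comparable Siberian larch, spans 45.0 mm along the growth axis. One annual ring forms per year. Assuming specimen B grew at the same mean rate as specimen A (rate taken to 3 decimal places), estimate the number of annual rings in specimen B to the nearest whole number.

69 annual rings

Specimen A: adjusted count: 724 − 7 + 15 = 732 annual rings.
A: Mean rate = 475.0 mm / 732 years ≈ 0.649 mm/yr.
For B, 45.0 / 0.649 = 69.34 years ≈ 69 annual rings.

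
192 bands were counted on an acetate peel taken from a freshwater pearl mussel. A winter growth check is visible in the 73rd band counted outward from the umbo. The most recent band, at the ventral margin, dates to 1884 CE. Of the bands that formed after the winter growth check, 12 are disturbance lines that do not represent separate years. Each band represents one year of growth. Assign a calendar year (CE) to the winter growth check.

192 − 73 = 119 bands lie beyond the winter growth check toward the ventral margin.
Excluding 12 false bands: 119 − 12 = 107.
Counting back 107 years from 1884 CE places the winter growth check in 1884 − 107 = 1777 CE.

1777 CE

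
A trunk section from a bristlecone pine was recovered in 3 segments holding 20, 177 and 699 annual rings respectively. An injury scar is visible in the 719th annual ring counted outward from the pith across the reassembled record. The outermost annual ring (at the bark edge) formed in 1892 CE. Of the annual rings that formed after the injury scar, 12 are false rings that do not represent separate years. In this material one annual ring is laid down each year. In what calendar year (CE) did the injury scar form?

1727 CE

Total annual rings = 20 + 177 + 699 = 896.
The injury scar sits at annual ring 719 from the pith, so 896 − 719 = 177 annual rings formed after it.
177 − 12 false = 165 true annual rings after the injury scar.
1892 − 165 = 1727 CE.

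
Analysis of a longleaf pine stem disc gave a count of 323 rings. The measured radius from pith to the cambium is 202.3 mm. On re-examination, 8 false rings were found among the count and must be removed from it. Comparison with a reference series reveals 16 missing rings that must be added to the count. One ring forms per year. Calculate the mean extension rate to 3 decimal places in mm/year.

After corrections the count is 323 − 8 + 16 = 331 rings.
Extension rate ≈ 202.3 / 331 = 0.611 mm/year.

0.611 mm/year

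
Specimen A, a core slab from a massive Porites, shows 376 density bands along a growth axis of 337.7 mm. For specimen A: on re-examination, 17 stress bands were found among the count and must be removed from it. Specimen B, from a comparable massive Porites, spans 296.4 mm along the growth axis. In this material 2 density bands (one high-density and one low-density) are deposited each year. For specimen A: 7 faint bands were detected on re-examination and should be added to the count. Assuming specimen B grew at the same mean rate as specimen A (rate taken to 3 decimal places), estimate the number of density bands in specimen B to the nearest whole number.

Specimen A: after corrections the count is 376 − 17 + 7 = 366 density bands.
Specimen A: dividing by 2 density bands per year: 366 / 2 = 183 years.
A: 337.7 mm over 183 years gives 337.7 / 183 ≈ 1.845 mm/year.
B spans 296.4 / 1.845 = 160.65 years; at 2 density bands per year that is 160.65 × 2 ≈ 321 density bands.

321 density bands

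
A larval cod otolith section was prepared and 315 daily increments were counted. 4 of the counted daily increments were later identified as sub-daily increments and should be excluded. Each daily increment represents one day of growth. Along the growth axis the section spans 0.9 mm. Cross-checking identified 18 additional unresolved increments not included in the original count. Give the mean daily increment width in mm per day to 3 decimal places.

Correcting the raw count gives 315 − 4 + 18 = 329 true daily increments.
Extension rate ≈ 0.9 / 329 = 0.003 mm per day.

0.003 mm per day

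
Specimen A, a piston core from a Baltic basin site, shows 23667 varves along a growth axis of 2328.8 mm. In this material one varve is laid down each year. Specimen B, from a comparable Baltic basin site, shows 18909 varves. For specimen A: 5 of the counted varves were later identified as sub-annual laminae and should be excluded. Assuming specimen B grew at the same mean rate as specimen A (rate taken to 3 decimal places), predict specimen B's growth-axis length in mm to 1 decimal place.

1853.1 mm

Specimen A: true varve count = 23667 − 5 = 23662.
A: 2328.8 mm over 23662 years gives 2328.8 / 23662 ≈ 0.098 mm/year.
B's length ≈ 0.098 × 18909 = 1853.1 mm.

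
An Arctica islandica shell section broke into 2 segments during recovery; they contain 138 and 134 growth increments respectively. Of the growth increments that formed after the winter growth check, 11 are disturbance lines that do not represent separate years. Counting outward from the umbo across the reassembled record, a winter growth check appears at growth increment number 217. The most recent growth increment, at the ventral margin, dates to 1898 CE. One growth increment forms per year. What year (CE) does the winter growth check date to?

Total growth increments = 138 + 134 = 272.
272 − 217 = 55 growth increments lie beyond the winter growth check toward the ventral margin.
Excluding 11 false growth increments: 55 − 11 = 44.
Counting back 44 years from 1898 CE places the winter growth check in 1898 − 44 = 1854 CE.

1854 CE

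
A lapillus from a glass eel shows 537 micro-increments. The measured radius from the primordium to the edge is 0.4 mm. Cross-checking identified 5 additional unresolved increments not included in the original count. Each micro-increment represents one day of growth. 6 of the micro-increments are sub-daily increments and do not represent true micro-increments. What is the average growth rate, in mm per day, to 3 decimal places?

True micro-increment count = 537 − 6 + 5 = 536.
0.4 mm over 536 days gives 0.4 / 536 ≈ 0.001 mm per day.

0.001 mm per day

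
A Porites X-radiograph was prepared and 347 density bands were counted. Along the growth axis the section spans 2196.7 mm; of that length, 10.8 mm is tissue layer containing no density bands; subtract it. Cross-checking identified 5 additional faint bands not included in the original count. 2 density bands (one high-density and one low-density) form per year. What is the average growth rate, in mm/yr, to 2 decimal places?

12.42 mm/yr

True density band count = 347 + 5 = 352.
352 density bands at 2 per year is 352 / 2 = 176 years.
Net length = 2196.7 − 10.8 = 2185.9 mm.
Extension rate ≈ 2185.9 / 176 = 12.42 mm/yr.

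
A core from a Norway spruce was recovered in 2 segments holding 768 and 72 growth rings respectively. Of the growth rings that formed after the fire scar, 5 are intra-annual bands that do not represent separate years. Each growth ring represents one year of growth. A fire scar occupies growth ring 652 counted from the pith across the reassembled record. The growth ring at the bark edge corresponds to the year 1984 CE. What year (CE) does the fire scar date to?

1801 CE

Total growth rings = 768 + 72 = 840.
The fire scar sits at growth ring 652 from the pith, so 840 − 652 = 188 growth rings formed after it.
188 − 5 false = 183 true growth rings after the fire scar.
The growth ring at the bark edge is 1984 CE, so the fire scar dates to 1984 − 183 = 1801 CE.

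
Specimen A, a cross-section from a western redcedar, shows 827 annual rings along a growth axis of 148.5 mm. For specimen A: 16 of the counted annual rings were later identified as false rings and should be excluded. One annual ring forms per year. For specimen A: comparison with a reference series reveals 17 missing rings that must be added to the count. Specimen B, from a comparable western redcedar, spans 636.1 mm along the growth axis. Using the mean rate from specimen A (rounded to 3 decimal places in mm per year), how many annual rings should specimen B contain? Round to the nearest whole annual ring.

Specimen A: correcting the raw count gives 827 − 16 + 17 = 828 true annual rings.
A: Mean rate = 148.5 mm / 828 years ≈ 0.179 mm/yr.
Specimen B: 636.1 mm / 0.179 mm per year = 3553.63 years ≈ 3554 annual rings.

3554 annual rings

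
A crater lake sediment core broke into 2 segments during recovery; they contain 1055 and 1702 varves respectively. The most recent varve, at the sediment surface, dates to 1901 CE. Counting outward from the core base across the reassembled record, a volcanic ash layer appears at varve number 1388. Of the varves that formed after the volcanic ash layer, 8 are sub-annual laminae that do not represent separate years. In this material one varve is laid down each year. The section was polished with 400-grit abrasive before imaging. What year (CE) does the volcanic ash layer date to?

540 CE

Total varves = 1055 + 1702 = 2757.
2757 − 1388 = 1369 varves lie beyond the volcanic ash layer toward the sediment surface.
Excluding 8 false varves: 1369 − 8 = 1361.
1901 − 1361 = 540 CE.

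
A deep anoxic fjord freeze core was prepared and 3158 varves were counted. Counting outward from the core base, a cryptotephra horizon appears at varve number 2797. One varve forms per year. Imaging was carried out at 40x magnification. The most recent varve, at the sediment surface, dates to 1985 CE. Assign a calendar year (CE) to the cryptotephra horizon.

Between varve 2797 and the sediment surface there are 3158 − 2797 = 361 varves.
Counting back 361 years from 1985 CE places the cryptotephra horizon in 1985 − 361 = 1624 CE.

1624 CE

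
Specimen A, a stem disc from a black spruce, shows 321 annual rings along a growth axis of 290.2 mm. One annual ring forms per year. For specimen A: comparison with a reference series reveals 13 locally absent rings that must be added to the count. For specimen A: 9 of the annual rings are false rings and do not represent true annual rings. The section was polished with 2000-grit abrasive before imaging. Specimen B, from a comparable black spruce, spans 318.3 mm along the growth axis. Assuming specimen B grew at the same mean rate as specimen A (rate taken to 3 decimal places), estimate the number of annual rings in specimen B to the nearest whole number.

356 annual rings

Specimen A: true annual ring count = 321 − 9 + 13 = 325.
A: 290.2 mm over 325 years gives 290.2 / 325 ≈ 0.893 mm per year.
Specimen B: 318.3 mm / 0.893 mm per year = 356.44 years ≈ 356 annual rings.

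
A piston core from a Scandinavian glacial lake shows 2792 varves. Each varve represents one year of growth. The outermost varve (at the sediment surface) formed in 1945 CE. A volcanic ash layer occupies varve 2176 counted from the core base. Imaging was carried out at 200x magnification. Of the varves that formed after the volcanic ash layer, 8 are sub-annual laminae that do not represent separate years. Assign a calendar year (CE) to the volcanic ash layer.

Between varve 2176 and the sediment surface there are 2792 − 2176 = 616 varves.
616 − 8 false = 608 true varves after the volcanic ash layer.
Counting back 608 years from 1945 CE places the volcanic ash layer in 1945 − 608 = 1337 CE.

1337 CE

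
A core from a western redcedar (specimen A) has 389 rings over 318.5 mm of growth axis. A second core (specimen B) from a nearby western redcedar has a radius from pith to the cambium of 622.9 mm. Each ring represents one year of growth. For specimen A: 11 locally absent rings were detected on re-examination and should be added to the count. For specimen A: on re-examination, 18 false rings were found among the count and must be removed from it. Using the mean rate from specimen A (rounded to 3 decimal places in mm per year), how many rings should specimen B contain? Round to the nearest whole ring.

Specimen A: correcting the raw count gives 389 − 18 + 11 = 382 true rings.
A: Mean rate = 318.5 mm / 382 years ≈ 0.834 mm/year.
For B, 622.9 / 0.834 = 746.88 years ≈ 747 rings.

747 rings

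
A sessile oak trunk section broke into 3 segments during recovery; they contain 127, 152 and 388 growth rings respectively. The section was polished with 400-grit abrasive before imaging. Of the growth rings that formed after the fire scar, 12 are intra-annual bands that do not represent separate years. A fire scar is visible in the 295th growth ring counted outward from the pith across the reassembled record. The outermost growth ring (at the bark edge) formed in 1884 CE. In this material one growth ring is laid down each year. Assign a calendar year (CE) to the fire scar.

1524 CE

Total growth rings = 127 + 152 + 388 = 667.
Between growth ring 295 and the bark edge there are 667 − 295 = 372 growth rings.
Excluding 12 false growth rings: 372 − 12 = 360.
1884 − 360 = 1524 CE.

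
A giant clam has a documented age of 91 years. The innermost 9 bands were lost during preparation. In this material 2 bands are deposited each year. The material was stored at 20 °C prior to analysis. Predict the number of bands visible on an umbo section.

173 bands

With 2 bands per year, 91 years would produce 91 × 2 = 182 bands.
Less the 9 uncaptured bands: 182 − 9 = 173.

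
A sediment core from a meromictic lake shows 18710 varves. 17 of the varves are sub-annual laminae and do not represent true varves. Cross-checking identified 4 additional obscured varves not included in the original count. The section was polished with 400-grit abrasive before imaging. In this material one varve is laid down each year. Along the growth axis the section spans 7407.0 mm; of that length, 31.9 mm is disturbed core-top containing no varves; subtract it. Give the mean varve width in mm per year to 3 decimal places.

0.394 mm per year

After corrections the count is 18710 − 17 + 4 = 18697 varves.
The growth record spans 7407.0 − 31.9 = 7375.1 mm.
Mean rate = 7375.1 mm / 18697 years ≈ 0.394 mm per year.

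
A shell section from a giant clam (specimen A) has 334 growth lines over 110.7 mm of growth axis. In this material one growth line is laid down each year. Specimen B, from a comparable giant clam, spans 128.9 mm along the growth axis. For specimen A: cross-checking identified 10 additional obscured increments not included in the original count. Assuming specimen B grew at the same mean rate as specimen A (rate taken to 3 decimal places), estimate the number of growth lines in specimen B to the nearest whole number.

Specimen A: true growth line count = 334 + 10 = 344.
A: Mean rate = 110.7 mm / 344 years ≈ 0.322 mm/year.
Specimen B: 128.9 mm / 0.322 mm per year = 400.31 years ≈ 400 growth lines.

400 growth lines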